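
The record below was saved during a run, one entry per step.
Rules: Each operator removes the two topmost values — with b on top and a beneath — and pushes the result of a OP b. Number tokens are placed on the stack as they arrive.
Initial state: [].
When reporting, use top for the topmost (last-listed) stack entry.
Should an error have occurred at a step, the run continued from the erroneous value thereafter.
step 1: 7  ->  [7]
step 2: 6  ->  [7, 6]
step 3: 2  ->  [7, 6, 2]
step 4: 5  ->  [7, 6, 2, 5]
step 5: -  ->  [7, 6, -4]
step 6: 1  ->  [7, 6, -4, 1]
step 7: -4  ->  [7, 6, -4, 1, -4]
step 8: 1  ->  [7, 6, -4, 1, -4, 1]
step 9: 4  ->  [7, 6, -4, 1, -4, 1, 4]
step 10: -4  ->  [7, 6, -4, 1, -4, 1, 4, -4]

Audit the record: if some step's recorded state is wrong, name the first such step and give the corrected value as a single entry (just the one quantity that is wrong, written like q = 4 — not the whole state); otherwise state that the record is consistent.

step 5, top = -3

1. push 7: top = 7 (matches)
2. push 6: top = 6 (in agreement)
3. push 2: top = 2 (confirmed correct)
4. push 5: top = 5 (agrees with the record)
5. 2 - 5 = -3 (the recorded entry deviates here)
So the first discrepancy is step 5, where the right value is top = -3.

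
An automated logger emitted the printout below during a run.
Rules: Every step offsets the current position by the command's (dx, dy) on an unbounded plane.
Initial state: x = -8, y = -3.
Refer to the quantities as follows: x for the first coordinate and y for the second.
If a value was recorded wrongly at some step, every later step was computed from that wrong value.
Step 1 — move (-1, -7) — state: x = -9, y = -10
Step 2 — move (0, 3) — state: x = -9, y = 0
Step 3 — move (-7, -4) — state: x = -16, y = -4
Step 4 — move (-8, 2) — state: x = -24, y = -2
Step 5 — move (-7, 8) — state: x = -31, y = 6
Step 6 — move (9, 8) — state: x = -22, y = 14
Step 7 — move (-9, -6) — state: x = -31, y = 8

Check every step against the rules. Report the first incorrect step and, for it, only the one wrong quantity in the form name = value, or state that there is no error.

step 2, y = -7

Recomputing the run from the initial state:
step 1: x = -9, y = -10
step 2: x = -9, y = -7
step 3: x = -16, y = -11
step 4: x = -24, y = -9
step 5: x = -31, y = -1
step 6: x = -22, y = 7
step 7: x = -31, y = 1
The first disagreement with the printout is at step 2, where the value should be y = -7.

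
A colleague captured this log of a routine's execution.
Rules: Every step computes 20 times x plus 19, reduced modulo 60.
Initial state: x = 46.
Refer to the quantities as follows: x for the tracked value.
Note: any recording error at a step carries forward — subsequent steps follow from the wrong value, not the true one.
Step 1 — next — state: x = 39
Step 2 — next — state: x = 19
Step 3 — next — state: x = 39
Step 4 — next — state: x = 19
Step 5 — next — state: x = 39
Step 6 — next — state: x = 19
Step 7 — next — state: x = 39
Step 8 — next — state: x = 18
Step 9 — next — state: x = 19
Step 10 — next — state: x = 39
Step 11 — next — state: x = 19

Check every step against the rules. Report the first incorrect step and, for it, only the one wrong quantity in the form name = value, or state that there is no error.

1. x = (20*46 + 19) mod 60 = 39 (in agreement)
2. x = (20*39 + 19) mod 60 = 19 (checks out)
3. x = (20*19 + 19) mod 60 = 39 (matches)
4. x = (20*39 + 19) mod 60 = 19 (consistent with the log)
5. x = (20*19 + 19) mod 60 = 39 (checks out)
6. x = (20*39 + 19) mod 60 = 19 (verified)
7. x = (20*19 + 19) mod 60 = 39 (verified)
8. x = (20*39 + 19) mod 60 = 19 (the log has a different value)
So the first discrepancy is step 8, where the right value is x = 19.

step 8, x = 19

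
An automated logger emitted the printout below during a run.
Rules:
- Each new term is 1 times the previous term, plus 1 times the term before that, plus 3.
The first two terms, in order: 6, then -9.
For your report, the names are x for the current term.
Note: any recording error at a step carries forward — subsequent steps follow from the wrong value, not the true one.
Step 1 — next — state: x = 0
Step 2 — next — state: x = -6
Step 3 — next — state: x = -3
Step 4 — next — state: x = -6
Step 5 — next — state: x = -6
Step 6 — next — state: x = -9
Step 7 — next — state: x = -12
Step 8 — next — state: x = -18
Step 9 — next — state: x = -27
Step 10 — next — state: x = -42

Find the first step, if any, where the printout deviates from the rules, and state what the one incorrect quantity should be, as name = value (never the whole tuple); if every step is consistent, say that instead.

no error

step 1: x = 1*(-9) + (1)*(6) + (3) = 0 -> confirmed correct
step 2: x = 1*(0) + (1)*(-9) + (3) = -6 -> in agreement
step 3: x = 1*(-6) + (1)*(0) + (3) = -3 -> verified
step 4: x = 1*(-3) + (1)*(-6) + (3) = -6 -> agrees with the printout
step 5: x = 1*(-6) + (1)*(-3) + (3) = -6 -> same as recorded
step 6: x = 1*(-6) + (1)*(-6) + (3) = -9 -> no discrepancy
step 7: x = 1*(-9) + (1)*(-6) + (3) = -12 -> matches
step 8: x = 1*(-12) + (1)*(-9) + (3) = -18 -> agrees with the printout
step 9: x = 1*(-18) + (1)*(-12) + (3) = -27 -> agrees with the printout
step 10: x = 1*(-27) + (1)*(-18) + (3) = -42 -> confirmed correct
No step deviates from the rules.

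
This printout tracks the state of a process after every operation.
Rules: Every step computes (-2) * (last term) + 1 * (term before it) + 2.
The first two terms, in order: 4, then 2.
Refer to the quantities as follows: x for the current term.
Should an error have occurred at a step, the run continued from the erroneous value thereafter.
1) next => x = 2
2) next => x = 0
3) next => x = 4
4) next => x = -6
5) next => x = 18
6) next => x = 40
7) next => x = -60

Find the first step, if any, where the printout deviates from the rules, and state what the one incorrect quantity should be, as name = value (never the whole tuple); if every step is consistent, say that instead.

1. x = -2*(2) + (1)*(4) + (2) = 2 (verified)
2. x = -2*(2) + (1)*(2) + (2) = 0 (no discrepancy)
3. x = -2*(0) + (1)*(2) + (2) = 4 (in agreement)
4. x = -2*(4) + (1)*(0) + (2) = -6 (same as recorded)
5. x = -2*(-6) + (1)*(4) + (2) = 18 (checks out)
6. x = -2*(18) + (1)*(-6) + (2) = -40 (not what was recorded)
Step 6 is the first one off; corrected, x = -40.

step 6, x = -40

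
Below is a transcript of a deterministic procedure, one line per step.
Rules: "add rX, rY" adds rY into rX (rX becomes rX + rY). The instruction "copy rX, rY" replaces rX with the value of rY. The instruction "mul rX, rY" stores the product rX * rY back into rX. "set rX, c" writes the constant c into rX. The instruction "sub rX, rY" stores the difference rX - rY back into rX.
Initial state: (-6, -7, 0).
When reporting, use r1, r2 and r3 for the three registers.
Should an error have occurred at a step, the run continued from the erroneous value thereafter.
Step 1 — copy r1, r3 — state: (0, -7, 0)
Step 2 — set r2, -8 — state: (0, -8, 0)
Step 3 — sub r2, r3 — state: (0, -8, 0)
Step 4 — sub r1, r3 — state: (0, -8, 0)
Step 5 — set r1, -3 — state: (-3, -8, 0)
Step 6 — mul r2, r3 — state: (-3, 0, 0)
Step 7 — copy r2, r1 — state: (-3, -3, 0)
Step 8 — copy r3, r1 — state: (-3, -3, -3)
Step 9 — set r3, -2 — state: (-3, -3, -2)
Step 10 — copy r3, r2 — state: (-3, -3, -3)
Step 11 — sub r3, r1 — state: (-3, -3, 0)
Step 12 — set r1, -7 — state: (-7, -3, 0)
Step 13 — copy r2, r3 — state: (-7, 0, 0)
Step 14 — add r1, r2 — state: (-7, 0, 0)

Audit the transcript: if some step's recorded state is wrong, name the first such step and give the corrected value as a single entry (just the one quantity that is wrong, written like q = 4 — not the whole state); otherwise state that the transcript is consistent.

Recomputing the run from the initial state:
step 1: r1 = 0, r2 = -7, r3 = 0
step 2: r1 = 0, r2 = -8, r3 = 0
step 3: r1 = 0, r2 = -8, r3 = 0
step 4: r1 = 0, r2 = -8, r3 = 0
step 5: r1 = -3, r2 = -8, r3 = 0
step 6: r1 = -3, r2 = 0, r3 = 0
step 7: r1 = -3, r2 = -3, r3 = 0
step 8: r1 = -3, r2 = -3, r3 = -3
step 9: r1 = -3, r2 = -3, r3 = -2
step 10: r1 = -3, r2 = -3, r3 = -3
step 11: r1 = -3, r2 = -3, r3 = 0
step 12: r1 = -7, r2 = -3, r3 = 0
step 13: r1 = -7, r2 = 0, r3 = 0
step 14: r1 = -7, r2 = 0, r3 = 0
This matches the transcript at every step.

no error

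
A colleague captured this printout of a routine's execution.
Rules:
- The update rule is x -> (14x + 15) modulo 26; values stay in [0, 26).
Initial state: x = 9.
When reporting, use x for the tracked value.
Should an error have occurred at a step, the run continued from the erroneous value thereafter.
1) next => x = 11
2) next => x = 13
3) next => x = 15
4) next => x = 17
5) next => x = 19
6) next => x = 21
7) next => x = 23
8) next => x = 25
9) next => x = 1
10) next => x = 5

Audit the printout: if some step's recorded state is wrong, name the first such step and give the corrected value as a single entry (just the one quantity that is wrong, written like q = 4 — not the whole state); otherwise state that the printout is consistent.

step 10, x = 3

step 1: x = (14*9 + 15) mod 26 = 11 -> agrees with the printout
step 2: x = (14*11 + 15) mod 26 = 13 -> in agreement
step 3: x = (14*13 + 15) mod 26 = 15 -> exactly as logged
step 4: x = (14*15 + 15) mod 26 = 17 -> checks out
step 5: x = (14*17 + 15) mod 26 = 19 -> verified
step 6: x = (14*19 + 15) mod 26 = 21 -> verified
step 7: x = (14*21 + 15) mod 26 = 23 -> exactly as logged
step 8: x = (14*23 + 15) mod 26 = 25 -> checks out
step 9: x = (14*25 + 15) mod 26 = 1 -> exactly as logged
step 10: x = (14*1 + 15) mod 26 = 3 -> the recorded entry deviates here
So the first discrepancy is step 10, where the right value is x = 3.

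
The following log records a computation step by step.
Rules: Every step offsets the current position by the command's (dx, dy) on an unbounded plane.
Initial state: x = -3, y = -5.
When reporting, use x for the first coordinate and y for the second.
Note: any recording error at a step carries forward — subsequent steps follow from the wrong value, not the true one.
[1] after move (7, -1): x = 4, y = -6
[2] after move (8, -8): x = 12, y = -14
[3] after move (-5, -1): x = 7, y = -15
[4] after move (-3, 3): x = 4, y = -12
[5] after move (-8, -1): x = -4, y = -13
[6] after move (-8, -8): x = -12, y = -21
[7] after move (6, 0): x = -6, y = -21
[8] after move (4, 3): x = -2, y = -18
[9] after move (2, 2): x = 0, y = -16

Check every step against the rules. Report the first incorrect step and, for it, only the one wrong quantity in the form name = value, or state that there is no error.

no error

Step 1: x = -3 + (7) = 4, y = -5 + (-1) = -6 — same as recorded.
Step 2: x = 4 + (8) = 12, y = -6 + (-8) = -14 — confirmed correct.
Step 3: x = 12 + (-5) = 7, y = -14 + (-1) = -15 — agrees with the log.
Step 4: x = 7 + (-3) = 4, y = -15 + (3) = -12 — same as recorded.
Step 5: x = 4 + (-8) = -4, y = -12 + (-1) = -13 — matches.
Step 6: x = -4 + (-8) = -12, y = -13 + (-8) = -21 — exactly as logged.
Step 7: x = -12 + (6) = -6, y = -21 + (0) = -21 — no discrepancy.
Step 8: x = -6 + (4) = -2, y = -21 + (3) = -18 — exactly as logged.
Step 9: x = -2 + (2) = 0, y = -18 + (2) = -16 — agrees with the log.
Each recorded entry agrees with the recomputation.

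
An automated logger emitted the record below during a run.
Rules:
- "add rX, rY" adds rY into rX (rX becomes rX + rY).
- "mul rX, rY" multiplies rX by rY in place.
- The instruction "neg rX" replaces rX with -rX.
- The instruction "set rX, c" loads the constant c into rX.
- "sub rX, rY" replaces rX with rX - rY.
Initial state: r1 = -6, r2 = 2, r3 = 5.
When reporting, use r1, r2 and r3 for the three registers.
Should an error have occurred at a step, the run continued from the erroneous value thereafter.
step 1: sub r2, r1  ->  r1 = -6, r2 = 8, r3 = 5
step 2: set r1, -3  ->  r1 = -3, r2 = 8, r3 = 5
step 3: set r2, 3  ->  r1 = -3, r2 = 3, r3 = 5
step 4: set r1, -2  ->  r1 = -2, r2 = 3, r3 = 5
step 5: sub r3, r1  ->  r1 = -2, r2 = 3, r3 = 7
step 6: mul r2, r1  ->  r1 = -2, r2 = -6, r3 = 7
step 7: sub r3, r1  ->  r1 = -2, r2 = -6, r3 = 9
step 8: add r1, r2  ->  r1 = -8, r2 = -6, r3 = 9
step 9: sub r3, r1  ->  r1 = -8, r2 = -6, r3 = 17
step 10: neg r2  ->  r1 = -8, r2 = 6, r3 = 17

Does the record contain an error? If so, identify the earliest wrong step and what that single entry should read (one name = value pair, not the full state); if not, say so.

Recomputing the run from the initial state:
step 1: r1 = -6, r2 = 8, r3 = 5
step 2: r1 = -3, r2 = 8, r3 = 5
step 3: r1 = -3, r2 = 3, r3 = 5
step 4: r1 = -2, r2 = 3, r3 = 5
step 5: r1 = -2, r2 = 3, r3 = 7
step 6: r1 = -2, r2 = -6, r3 = 7
step 7: r1 = -2, r2 = -6, r3 = 9
step 8: r1 = -8, r2 = -6, r3 = 9
step 9: r1 = -8, r2 = -6, r3 = 17
step 10: r1 = -8, r2 = 6, r3 = 17
This matches the record at every step.

no error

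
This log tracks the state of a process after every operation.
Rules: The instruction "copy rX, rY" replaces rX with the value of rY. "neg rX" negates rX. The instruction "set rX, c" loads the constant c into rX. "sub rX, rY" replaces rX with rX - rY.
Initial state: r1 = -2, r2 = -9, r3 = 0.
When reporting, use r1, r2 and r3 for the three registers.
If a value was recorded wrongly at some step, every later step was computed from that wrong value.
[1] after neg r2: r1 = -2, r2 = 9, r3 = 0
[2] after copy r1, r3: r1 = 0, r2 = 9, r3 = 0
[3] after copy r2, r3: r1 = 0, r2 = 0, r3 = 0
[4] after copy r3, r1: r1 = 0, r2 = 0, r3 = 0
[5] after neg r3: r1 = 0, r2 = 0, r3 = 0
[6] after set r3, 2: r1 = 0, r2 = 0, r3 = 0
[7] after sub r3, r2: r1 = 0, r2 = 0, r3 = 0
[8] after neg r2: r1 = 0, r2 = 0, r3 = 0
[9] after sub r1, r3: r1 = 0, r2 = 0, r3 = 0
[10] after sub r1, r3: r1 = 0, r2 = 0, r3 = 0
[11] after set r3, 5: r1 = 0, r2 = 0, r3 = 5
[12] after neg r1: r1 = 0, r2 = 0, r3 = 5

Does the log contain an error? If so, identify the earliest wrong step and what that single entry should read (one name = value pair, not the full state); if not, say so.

step 6, r3 = 2

Recomputing the run from the initial state:
step 1: r1 = -2, r2 = 9, r3 = 0
step 2: r1 = 0, r2 = 9, r3 = 0
step 3: r1 = 0, r2 = 0, r3 = 0
step 4: r1 = 0, r2 = 0, r3 = 0
step 5: r1 = 0, r2 = 0, r3 = 0
step 6: r1 = 0, r2 = 0, r3 = 2
step 7: r1 = 0, r2 = 0, r3 = 2
step 8: r1 = 0, r2 = 0, r3 = 2
step 9: r1 = -2, r2 = 0, r3 = 2
step 10: r1 = -4, r2 = 0, r3 = 2
step 11: r1 = -4, r2 = 0, r3 = 5
step 12: r1 = 4, r2 = 0, r3 = 5
The first disagreement with the log is at step 6, where the value should be r3 = 2.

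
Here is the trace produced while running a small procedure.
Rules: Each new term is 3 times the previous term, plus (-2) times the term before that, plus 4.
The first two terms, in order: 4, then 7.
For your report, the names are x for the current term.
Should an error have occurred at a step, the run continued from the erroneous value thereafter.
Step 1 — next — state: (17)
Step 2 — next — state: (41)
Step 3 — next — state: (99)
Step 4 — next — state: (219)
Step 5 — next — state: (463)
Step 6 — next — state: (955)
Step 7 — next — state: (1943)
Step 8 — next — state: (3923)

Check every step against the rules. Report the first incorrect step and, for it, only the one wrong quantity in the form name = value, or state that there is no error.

1. x = 3*(7) + (-2)*(4) + (4) = 17 (exactly as logged)
2. x = 3*(17) + (-2)*(7) + (4) = 41 (verified)
3. x = 3*(41) + (-2)*(17) + (4) = 93 (the trace has a different value)
First deviation found at step 3; the corrected entry is x = 93.

step 3, x = 93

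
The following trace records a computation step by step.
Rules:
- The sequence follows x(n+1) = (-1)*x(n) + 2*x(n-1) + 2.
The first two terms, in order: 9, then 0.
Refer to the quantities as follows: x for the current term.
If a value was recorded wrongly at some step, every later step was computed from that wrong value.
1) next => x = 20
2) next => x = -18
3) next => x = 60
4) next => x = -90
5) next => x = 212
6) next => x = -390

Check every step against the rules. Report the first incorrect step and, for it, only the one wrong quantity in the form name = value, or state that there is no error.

step 1: x = -1*(0) + (2)*(9) + (2) = 20 -> in agreement
step 2: x = -1*(20) + (2)*(0) + (2) = -18 -> agrees with the trace
step 3: x = -1*(-18) + (2)*(20) + (2) = 60 -> same as recorded
step 4: x = -1*(60) + (2)*(-18) + (2) = -94 -> this is not what the trace shows
The audit stops at step 4: the recorded entry is wrong and should be x = -94.

step 4, x = -94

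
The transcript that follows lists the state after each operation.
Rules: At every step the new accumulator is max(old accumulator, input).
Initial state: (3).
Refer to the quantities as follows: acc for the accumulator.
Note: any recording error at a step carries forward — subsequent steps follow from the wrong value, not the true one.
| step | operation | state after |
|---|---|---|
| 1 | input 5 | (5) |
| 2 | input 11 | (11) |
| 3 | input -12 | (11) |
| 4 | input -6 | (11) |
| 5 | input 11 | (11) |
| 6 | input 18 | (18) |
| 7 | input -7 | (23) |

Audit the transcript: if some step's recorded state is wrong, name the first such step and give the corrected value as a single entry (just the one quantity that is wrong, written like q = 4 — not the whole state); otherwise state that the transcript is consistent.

step 7, acc = 18

step 1: acc = max(3, 5) = 5 -> in agreement
step 2: acc = max(5, 11) = 11 -> matches
step 3: acc = max(11, -12) = 11 -> confirmed correct
step 4: acc = max(11, -6) = 11 -> no discrepancy
step 5: acc = max(11, 11) = 11 -> same as recorded
step 6: acc = max(11, 18) = 18 -> in agreement
step 7: acc = max(18, -7) = 18 -> the entry is off here
Conclusion: step 7 carries the first error; the entry should be acc = 18.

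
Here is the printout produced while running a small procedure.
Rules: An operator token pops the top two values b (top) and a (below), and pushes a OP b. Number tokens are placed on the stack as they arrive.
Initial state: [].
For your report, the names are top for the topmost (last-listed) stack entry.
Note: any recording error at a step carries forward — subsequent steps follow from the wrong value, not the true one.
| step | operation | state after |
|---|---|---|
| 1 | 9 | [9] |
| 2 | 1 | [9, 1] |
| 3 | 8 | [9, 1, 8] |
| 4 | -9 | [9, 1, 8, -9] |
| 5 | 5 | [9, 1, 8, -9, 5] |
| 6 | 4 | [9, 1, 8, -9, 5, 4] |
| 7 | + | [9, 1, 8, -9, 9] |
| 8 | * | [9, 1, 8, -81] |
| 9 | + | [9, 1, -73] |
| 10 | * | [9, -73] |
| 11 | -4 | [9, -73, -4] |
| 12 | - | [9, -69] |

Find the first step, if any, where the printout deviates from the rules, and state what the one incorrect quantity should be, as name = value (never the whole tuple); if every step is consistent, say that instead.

no error

1. push 9: top = 9 (consistent with the printout)
2. push 1: top = 1 (confirmed correct)
3. push 8: top = 8 (no discrepancy)
4. push -9: top = -9 (checks out)
5. push 5: top = 5 (verified)
6. push 4: top = 4 (matches)
7. 5 + 4 = 9 (matches)
8. -9 * 9 = -81 (confirmed correct)
9. 8 + -81 = -73 (verified)
10. 1 * -73 = -73 (exactly as logged)
11. push -4: top = -4 (agrees with the printout)
12. -73 - -4 = -69 (in agreement)
Every step is consistent.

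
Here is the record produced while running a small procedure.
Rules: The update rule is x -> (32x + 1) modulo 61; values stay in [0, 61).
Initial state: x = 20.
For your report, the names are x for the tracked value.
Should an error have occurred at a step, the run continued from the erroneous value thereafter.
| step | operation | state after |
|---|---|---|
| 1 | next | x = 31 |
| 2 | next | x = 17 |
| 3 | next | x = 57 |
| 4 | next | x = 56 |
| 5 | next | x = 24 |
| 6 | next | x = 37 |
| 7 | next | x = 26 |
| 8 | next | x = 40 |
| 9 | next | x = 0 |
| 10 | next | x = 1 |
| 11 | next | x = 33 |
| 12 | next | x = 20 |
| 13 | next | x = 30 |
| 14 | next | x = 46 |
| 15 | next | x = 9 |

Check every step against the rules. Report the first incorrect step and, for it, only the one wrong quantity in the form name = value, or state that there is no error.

step 1: x = (32*20 + 1) mod 61 = 31 -> in agreement
step 2: x = (32*31 + 1) mod 61 = 17 -> exactly as logged
step 3: x = (32*17 + 1) mod 61 = 57 -> verified
step 4: x = (32*57 + 1) mod 61 = 56 -> matches
step 5: x = (32*56 + 1) mod 61 = 24 -> exactly as logged
step 6: x = (32*24 + 1) mod 61 = 37 -> verified
step 7: x = (32*37 + 1) mod 61 = 26 -> matches
step 8: x = (32*26 + 1) mod 61 = 40 -> no discrepancy
step 9: x = (32*40 + 1) mod 61 = 0 -> checks out
step 10: x = (32*0 + 1) mod 61 = 1 -> checks out
step 11: x = (32*1 + 1) mod 61 = 33 -> consistent with the record
step 12: x = (32*33 + 1) mod 61 = 20 -> checks out
step 13: x = (32*20 + 1) mod 61 = 31 -> not what was recorded
Step 13 is the first one off; corrected, x = 31.

step 13, x = 31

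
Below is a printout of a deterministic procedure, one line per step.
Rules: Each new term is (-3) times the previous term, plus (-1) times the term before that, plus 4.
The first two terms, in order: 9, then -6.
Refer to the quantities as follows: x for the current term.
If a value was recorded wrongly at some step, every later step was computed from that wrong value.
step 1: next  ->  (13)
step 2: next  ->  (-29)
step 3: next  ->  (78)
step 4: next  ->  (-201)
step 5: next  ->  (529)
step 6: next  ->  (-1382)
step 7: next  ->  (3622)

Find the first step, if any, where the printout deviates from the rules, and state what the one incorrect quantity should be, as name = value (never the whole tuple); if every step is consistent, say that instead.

step 7, x = 3621

1. x = -3*(-6) + (-1)*(9) + (4) = 13 (no discrepancy)
2. x = -3*(13) + (-1)*(-6) + (4) = -29 (consistent with the printout)
3. x = -3*(-29) + (-1)*(13) + (4) = 78 (no discrepancy)
4. x = -3*(78) + (-1)*(-29) + (4) = -201 (matches)
5. x = -3*(-201) + (-1)*(78) + (4) = 529 (matches)
6. x = -3*(529) + (-1)*(-201) + (4) = -1382 (matches)
7. x = -3*(-1382) + (-1)*(529) + (4) = 3621 (the recorded entry deviates here)
Conclusion: step 7 carries the first error; the entry should be x = 3621.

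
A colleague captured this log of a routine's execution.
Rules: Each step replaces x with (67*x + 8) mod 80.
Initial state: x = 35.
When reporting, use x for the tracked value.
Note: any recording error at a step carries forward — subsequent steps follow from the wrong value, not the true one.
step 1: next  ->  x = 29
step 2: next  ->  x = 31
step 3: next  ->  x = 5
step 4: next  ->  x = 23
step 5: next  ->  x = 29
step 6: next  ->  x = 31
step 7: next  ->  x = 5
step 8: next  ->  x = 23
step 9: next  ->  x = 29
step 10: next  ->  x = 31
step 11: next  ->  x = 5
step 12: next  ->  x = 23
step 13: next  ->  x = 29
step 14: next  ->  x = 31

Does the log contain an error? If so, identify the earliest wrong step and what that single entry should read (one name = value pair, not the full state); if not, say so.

step 1, x = 33

Recomputing the run from the initial state:
step 1: x = 33
step 2: x = 59
step 3: x = 41
step 4: x = 35
step 5: x = 33
step 6: x = 59
step 7: x = 41
step 8: x = 35
step 9: x = 33
step 10: x = 59
step 11: x = 41
step 12: x = 35
step 13: x = 33
step 14: x = 59
The first disagreement with the log is at step 1, where the value should be x = 33.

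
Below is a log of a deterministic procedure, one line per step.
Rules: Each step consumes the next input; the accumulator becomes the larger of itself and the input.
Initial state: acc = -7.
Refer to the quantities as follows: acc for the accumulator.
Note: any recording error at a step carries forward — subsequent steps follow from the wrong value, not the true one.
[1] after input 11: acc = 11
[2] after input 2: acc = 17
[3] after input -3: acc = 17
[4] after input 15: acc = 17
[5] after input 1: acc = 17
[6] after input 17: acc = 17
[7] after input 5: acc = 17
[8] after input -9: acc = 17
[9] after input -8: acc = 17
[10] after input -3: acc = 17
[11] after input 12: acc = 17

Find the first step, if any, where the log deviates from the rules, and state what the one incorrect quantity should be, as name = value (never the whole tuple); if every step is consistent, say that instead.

Step 1: acc = max(-7, 11) = 11 — confirmed correct.
Step 2: acc = max(11, 2) = 11 — the recorded entry deviates here.
First incorrect step: 2; the correct value is acc = 11.

step 2, acc = 11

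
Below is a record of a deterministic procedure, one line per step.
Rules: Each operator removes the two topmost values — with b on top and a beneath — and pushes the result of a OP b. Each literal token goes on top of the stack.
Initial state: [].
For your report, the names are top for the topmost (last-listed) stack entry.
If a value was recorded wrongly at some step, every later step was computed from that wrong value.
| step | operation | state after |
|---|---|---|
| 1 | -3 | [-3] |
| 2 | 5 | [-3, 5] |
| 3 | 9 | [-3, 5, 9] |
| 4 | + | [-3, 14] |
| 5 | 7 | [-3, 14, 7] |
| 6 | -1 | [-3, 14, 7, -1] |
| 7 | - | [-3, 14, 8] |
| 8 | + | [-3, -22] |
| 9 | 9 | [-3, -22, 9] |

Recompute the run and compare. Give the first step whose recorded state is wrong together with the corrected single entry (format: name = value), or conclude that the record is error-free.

Recomputing the run from the initial state:
step 1: [-3]
step 2: [-3, 5]
step 3: [-3, 5, 9]
step 4: [-3, 14]
step 5: [-3, 14, 7]
step 6: [-3, 14, 7, -1]
step 7: [-3, 14, 8]
step 8: [-3, 22]
step 9: [-3, 22, 9]
The first disagreement with the record is at step 8, where the value should be top = 22.

step 8, top = 22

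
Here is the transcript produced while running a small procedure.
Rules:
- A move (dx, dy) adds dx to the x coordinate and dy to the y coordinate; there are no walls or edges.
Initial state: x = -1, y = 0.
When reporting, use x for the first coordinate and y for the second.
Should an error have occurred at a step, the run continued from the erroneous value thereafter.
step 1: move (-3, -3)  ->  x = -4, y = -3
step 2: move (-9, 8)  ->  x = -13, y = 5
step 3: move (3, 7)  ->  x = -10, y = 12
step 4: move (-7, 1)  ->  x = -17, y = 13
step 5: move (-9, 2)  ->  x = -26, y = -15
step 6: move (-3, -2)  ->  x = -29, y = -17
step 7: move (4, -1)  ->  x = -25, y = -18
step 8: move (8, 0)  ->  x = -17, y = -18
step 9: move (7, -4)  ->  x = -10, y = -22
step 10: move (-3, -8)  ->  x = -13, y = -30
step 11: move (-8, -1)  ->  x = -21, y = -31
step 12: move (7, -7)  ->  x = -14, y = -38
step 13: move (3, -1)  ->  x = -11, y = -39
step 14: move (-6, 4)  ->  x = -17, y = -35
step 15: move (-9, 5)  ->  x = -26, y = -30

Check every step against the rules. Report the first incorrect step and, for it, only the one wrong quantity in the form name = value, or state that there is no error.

step 5, y = 15

step 1: x = -1 + (-3) = -4, y = 0 + (-3) = -3 -> exactly as logged
step 2: x = -4 + (-9) = -13, y = -3 + (8) = 5 -> agrees with the transcript
step 3: x = -13 + (3) = -10, y = 5 + (7) = 12 -> consistent with the transcript
step 4: x = -10 + (-7) = -17, y = 12 + (1) = 13 -> verified
step 5: x = -17 + (-9) = -26, y = 13 + (2) = 15 -> this is not what the transcript shows
Conclusion: step 5 carries the first error; the entry should be y = 15.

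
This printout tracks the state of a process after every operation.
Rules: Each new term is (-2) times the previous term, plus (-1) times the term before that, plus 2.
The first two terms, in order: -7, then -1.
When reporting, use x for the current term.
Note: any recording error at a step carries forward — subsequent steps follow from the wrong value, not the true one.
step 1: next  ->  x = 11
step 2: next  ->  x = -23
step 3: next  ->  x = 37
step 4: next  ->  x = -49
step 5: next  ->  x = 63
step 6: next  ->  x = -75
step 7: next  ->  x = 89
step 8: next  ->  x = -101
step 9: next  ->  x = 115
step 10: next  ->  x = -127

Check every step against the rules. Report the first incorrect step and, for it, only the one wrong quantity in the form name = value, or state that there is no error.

step 2, x = -19

Step 1: x = -2*(-1) + (-1)*(-7) + (2) = 11 — matches.
Step 2: x = -2*(11) + (-1)*(-1) + (2) = -19 — the printout has a different value.
First deviation found at step 2; the corrected entry is x = -19.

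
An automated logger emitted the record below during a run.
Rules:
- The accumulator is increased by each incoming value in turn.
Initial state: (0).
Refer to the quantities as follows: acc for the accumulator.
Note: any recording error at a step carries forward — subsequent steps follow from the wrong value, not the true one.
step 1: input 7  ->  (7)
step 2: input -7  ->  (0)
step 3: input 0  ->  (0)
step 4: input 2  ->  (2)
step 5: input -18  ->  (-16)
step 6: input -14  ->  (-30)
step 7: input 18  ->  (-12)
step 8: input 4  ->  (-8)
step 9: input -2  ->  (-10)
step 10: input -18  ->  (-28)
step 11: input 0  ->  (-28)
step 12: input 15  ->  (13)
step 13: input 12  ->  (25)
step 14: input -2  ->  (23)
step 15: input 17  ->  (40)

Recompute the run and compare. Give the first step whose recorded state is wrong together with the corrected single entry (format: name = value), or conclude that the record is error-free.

step 12, acc = -13

Step 1: acc = 0 + 7 = 7 — agrees with the record.
Step 2: acc = 7 + -7 = 0 — in agreement.
Step 3: acc = 0 + 0 = 0 — confirmed correct.
Step 4: acc = 0 + 2 = 2 — agrees with the record.
Step 5: acc = 2 + -18 = -16 — consistent with the record.
Step 6: acc = -16 + -14 = -30 — in agreement.
Step 7: acc = -30 + 18 = -12 — matches.
Step 8: acc = -12 + 4 = -8 — in agreement.
Step 9: acc = -8 + -2 = -10 — same as recorded.
Step 10: acc = -10 + -18 = -28 — matches.
Step 11: acc = -28 + 0 = -28 — in agreement.
Step 12: acc = -28 + 15 = -13 — this is not what the record shows.
The earliest wrong entry is at step 12: it should read acc = -13.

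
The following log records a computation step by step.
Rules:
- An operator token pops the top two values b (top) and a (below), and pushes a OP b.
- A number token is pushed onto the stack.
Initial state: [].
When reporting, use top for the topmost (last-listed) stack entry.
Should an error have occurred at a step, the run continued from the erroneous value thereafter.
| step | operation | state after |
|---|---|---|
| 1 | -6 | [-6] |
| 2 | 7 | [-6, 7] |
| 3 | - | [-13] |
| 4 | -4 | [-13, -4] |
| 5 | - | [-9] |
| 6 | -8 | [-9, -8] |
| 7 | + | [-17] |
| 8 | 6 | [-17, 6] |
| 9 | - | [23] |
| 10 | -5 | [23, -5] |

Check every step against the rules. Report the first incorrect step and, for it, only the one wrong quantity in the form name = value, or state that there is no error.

step 9, top = -23

Step 1: push -6: top = -6 — exactly as logged.
Step 2: push 7: top = 7 — no discrepancy.
Step 3: -6 - 7 = -13 — verified.
Step 4: push -4: top = -4 — exactly as logged.
Step 5: -13 - -4 = -9 — exactly as logged.
Step 6: push -8: top = -8 — matches.
Step 7: -9 + -8 = -17 — no discrepancy.
Step 8: push 6: top = 6 — same as recorded.
Step 9: -17 - 6 = -23 — this is not what the log shows.
Step 9 is the first one off; corrected, top = -23.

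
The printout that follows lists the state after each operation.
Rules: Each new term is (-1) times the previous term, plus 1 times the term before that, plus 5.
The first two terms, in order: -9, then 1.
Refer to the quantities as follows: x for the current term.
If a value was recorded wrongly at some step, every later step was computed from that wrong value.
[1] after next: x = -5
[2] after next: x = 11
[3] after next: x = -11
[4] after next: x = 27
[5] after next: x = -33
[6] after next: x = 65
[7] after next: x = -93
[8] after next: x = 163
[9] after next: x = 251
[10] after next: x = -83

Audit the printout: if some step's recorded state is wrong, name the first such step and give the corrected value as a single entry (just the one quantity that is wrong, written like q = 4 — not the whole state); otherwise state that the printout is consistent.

Recomputing the run from the initial state:
step 1: x = -5
step 2: x = 11
step 3: x = -11
step 4: x = 27
step 5: x = -33
step 6: x = 65
step 7: x = -93
step 8: x = 163
step 9: x = -251
step 10: x = 419
The first disagreement with the printout is at step 9, where the value should be x = -251.

step 9, x = -251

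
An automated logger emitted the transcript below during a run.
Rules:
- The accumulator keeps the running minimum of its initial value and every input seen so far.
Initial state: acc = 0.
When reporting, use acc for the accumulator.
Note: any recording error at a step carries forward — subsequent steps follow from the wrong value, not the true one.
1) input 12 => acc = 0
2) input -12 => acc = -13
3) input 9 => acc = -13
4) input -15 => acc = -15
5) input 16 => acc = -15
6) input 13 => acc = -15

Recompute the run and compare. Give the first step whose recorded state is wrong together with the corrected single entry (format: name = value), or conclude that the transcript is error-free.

step 2, acc = -12

step 1: acc = min(0, 12) = 0 -> in agreement
step 2: acc = min(0, -12) = -12 -> the recorded entry deviates here
The earliest wrong entry is at step 2: it should read acc = -12.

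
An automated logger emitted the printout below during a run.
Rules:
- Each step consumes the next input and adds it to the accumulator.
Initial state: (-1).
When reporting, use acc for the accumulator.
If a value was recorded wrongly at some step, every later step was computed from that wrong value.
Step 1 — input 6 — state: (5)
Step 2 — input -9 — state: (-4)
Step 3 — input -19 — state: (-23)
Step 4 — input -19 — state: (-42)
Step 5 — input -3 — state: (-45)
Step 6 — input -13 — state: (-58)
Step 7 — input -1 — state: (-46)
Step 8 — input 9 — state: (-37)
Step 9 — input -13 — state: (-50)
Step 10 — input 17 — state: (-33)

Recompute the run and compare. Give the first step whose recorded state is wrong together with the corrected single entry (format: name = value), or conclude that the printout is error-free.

step 7, acc = -59

Recomputing the run from the initial state:
step 1: acc = 5
step 2: acc = -4
step 3: acc = -23
step 4: acc = -42
step 5: acc = -45
step 6: acc = -58
step 7: acc = -59
step 8: acc = -50
step 9: acc = -63
step 10: acc = -46
The first disagreement with the printout is at step 7, where the value should be acc = -59.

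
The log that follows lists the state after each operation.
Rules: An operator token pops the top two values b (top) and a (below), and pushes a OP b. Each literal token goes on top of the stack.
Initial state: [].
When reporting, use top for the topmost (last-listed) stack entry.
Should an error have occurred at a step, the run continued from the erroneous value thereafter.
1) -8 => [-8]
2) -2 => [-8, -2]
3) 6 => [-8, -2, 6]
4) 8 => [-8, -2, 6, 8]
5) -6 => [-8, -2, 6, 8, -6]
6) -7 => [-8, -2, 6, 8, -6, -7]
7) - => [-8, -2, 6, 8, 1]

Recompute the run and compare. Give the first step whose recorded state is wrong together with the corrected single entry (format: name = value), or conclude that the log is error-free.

no error

Step 1: push -8: top = -8 — consistent with the log.
Step 2: push -2: top = -2 — same as recorded.
Step 3: push 6: top = 6 — in agreement.
Step 4: push 8: top = 8 — in agreement.
Step 5: push -6: top = -6 — exactly as logged.
Step 6: push -7: top = -7 — exactly as logged.
Step 7: -6 - -7 = 1 — checks out.
The whole run recomputes cleanly — no discrepancies.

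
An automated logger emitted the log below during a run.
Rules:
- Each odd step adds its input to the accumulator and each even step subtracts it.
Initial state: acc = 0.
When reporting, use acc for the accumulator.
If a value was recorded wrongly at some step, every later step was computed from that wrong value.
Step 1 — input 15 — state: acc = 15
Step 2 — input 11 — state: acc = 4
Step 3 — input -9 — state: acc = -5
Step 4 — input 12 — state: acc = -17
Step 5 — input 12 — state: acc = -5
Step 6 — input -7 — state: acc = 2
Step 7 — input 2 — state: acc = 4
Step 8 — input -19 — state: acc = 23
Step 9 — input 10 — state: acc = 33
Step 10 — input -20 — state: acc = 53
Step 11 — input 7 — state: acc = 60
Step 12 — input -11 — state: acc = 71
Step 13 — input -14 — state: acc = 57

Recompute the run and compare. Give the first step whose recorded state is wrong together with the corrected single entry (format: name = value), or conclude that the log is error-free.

no error

Recomputing the run from the initial state:
step 1: acc = 15
step 2: acc = 4
step 3: acc = -5
step 4: acc = -17
step 5: acc = -5
step 6: acc = 2
step 7: acc = 4
step 8: acc = 23
step 9: acc = 33
step 10: acc = 53
step 11: acc = 60
step 12: acc = 71
step 13: acc = 57
This matches the log at every step.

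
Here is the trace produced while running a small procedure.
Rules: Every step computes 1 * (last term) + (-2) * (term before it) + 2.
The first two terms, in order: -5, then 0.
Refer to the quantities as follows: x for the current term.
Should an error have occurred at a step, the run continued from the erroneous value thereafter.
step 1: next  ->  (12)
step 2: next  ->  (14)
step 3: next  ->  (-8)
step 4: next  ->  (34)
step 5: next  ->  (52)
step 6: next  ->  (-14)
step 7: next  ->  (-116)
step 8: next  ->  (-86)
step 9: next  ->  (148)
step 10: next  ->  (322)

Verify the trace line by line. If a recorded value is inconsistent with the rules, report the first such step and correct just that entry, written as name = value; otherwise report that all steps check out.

Recomputing the run from the initial state:
step 1: x = 12
step 2: x = 14
step 3: x = -8
step 4: x = -34
step 5: x = -16
step 6: x = 54
step 7: x = 88
step 8: x = -18
step 9: x = -192
step 10: x = -154
The first disagreement with the trace is at step 4, where the value should be x = -34.

step 4, x = -34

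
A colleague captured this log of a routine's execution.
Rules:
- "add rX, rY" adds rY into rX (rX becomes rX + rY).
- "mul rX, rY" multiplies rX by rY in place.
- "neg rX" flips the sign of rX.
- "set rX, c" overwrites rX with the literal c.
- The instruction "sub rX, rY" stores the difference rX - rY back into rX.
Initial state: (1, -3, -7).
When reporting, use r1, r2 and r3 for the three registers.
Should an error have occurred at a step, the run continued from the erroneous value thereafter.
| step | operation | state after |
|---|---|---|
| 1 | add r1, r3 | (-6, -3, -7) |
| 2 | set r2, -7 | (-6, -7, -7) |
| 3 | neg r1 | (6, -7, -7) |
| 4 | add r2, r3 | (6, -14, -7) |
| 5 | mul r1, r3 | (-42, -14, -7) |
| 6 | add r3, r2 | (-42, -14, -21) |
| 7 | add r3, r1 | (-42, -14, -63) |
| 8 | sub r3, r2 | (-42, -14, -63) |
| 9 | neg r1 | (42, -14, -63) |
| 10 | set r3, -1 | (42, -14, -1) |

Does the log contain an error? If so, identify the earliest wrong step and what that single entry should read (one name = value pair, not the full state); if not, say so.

step 8, r3 = -49

Step 1: r1 = 1 + -7 = -6 — verified.
Step 2: r2 = -7 — same as recorded.
Step 3: r1 = -(-6) = 6 — agrees with the log.
Step 4: r2 = -7 + -7 = -14 — agrees with the log.
Step 5: r1 = 6 * -7 = -42 — exactly as logged.
Step 6: r3 = -7 + -14 = -21 — same as recorded.
Step 7: r3 = -21 + -42 = -63 — no discrepancy.
Step 8: r3 = -63 - -14 = -49 — the entry is off here.
First deviation found at step 8; the corrected entry is r3 = -49.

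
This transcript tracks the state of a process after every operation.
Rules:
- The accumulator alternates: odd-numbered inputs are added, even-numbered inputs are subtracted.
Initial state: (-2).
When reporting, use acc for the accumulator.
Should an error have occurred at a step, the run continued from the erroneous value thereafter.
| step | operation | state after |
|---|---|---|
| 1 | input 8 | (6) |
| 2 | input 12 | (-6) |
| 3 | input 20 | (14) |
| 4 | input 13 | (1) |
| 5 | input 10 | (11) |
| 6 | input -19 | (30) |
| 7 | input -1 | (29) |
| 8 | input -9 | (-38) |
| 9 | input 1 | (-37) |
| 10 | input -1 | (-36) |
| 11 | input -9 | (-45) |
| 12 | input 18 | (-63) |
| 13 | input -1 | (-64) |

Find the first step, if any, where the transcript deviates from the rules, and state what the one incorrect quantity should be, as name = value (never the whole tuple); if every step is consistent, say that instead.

step 1: acc = -2 + 8 = 6 -> verified
step 2: acc = 6 - 12 = -6 -> exactly as logged
step 3: acc = -6 + 20 = 14 -> no discrepancy
step 4: acc = 14 - 13 = 1 -> exactly as logged
step 5: acc = 1 + 10 = 11 -> verified
step 6: acc = 11 - -19 = 30 -> agrees with the transcript
step 7: acc = 30 + -1 = 29 -> same as recorded
step 8: acc = 29 - -9 = 38 -> the entry is off here
Step 8 is the first one off; corrected, acc = 38.

step 8, acc = 38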